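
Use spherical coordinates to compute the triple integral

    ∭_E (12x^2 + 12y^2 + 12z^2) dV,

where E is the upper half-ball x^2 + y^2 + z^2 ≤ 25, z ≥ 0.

In spherical coordinates, x = ρ sin(φ) cos(θ), y = ρ sin(φ) sin(θ), z = ρ cos(φ), and dV = ρ^2 sin(φ) dρ dφ dθ.

The integrand becomes 12ρ^2, so

    ∭_E (12x^2 + 12y^2 + 12z^2) dV = ∫_{0}^{2π} ∫_{0}^{π/2} ∫_{0}^{5} (12ρ^2) · ρ^2 sin(φ) dρ dφ dθ.

Inner (ρ): 7500sin(φ).
Middle (φ): 7500.
Outer (θ): 15000π.

Therefore the triple integral equals 15000π.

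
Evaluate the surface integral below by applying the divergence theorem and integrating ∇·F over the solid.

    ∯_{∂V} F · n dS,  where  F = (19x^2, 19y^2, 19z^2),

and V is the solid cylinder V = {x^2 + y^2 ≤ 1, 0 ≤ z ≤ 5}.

By the divergence theorem,

    ∯_{∂V} F · n dS = ∭_V (∇ · F) dV.

Compute the divergence:
    ∇ · F = ∂F_x/∂x + ∂F_y/∂y + ∂F_z/∂z = 38x + 38y + 38z.

In cylindrical coordinates, x = r cos(θ), y = r sin(θ), z = z, dV = r dr dθ dz, with 0 ≤ r ≤ 1, 0 ≤ θ ≤ 2π, 0 ≤ z ≤ 5.

The integrand, after substitution and multiplying by the volume element, becomes (38sqrt(2)r sin(θ + π/4) + 38z) · r, so

    ∭_V (∇·F) dV = ∫_0^{2π} ∫_0^{1} ∫_0^{5} (38sqrt(2)r sin(θ + π/4) + 38z) · r dz dr dθ.

Inner (z from 0 to 5): 95r (2sqrt(2)r sin(θ + π/4) + 5).
Middle (r from 0 to 1): 190sqrt(2)sin(θ + π/4)/3 + 475/2.
Outer (θ from 0 to 2π): 475π.

Therefore ∯_{∂V} F · n dS = 475π.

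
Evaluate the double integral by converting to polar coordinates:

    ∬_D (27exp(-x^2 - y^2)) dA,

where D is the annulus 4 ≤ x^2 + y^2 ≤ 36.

The region D is 2 ≤ r ≤ 6, 0 ≤ θ ≤ 2π in polar coordinates, where x = r cos(θ), y = r sin(θ), and dA = r dr dθ.

Under the substitution, the integrand becomes 27exp(-r^2), so

    ∬_D (27exp(-x^2 - y^2)) dA = ∫_{0}^{2π} ∫_{2}^{6} (27exp(-r^2)) · r dr dθ.

Inner integral (in r): ∫_{2}^{6} (27exp(-r^2)) · r dr = -(27 - 27exp(32))exp(-36)/2.

Outer integral (in θ): ∫_{0}^{2π} (-(27 - 27exp(32))exp(-36)/2) dθ = -27π (1 - exp(32))exp(-36).

Therefore ∬_D (27exp(-x^2 - y^2)) dA = -27π (1 - exp(32))exp(-36).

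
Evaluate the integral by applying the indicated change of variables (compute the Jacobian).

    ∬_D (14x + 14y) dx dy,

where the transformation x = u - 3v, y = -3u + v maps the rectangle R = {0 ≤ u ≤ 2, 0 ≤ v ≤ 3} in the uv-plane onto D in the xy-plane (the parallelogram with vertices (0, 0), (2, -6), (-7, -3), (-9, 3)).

Compute the Jacobian determinant of (x, y) with respect to (u, v):

    ∂(x,y)/∂(u,v) = | 1  -3 | = (1)(1) - (-3)(-3) = -8.
                   | -3  1 |

Its absolute value is |J| = 8 (the area scaling factor).

Substituting x = u - 3v, y = -3u + v into the integrand,

    14x + 14y → -28u - 28v,

so the integral becomes

    ∬_R (-28u - 28v) · |J| du dv = ∫_0^2 ∫_0^3 (-224u - 224v) dv du.

Inner (v): -672u - 1008.
Outer (u): -3360.

Therefore ∬_D (14x + 14y) dx dy = -3360.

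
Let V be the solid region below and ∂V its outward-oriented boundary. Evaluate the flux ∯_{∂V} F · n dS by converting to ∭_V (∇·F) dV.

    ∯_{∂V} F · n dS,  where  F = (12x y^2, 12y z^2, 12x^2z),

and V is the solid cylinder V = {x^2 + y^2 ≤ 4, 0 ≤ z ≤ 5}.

By the divergence theorem,

    ∯_{∂V} F · n dS = ∭_V (∇ · F) dV.

Compute the divergence:
    ∇ · F = ∂F_x/∂x + ∂F_y/∂y + ∂F_z/∂z = 12y^2 + 12z^2 + 12x^2 = 12x^2 + 12y^2 + 12z^2.

In cylindrical coordinates, x = r cos(θ), y = r sin(θ), z = z, dV = r dr dθ dz, with 0 ≤ r ≤ 2, 0 ≤ θ ≤ 2π, 0 ≤ z ≤ 5.

The integrand, after substitution and multiplying by the volume element, becomes (12r^2 + 12z^2) · r, so

    ∭_V (∇·F) dV = ∫_0^{2π} ∫_0^{2} ∫_0^{5} (12r^2 + 12z^2) · r dz dr dθ.

Inner (z from 0 to 5): 60r^3 + 500r.
Middle (r from 0 to 2): 1240.
Outer (θ from 0 to 2π): 2480π.

Therefore ∯_{∂V} F · n dS = 2480π.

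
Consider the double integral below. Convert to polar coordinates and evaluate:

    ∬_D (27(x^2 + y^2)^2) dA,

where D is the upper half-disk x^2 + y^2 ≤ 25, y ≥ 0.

The region D is 0 ≤ r ≤ 5, 0 ≤ θ ≤ π in polar coordinates, where x = r cos(θ), y = r sin(θ), and dA = r dr dθ.

Under the substitution, the integrand becomes 27r^4, so

    ∬_D (27(x^2 + y^2)^2) dA = ∫_{0}^{π} ∫_{0}^{5} (27r^4) · r dr dθ.

Inner integral (in r): ∫_{0}^{5} (27r^4) · r dr = 140625/2.

Outer integral (in θ): ∫_{0}^{π} (140625/2) dθ = 140625π/2.

Therefore ∬_D (27(x^2 + y^2)^2) dA = 140625π/2.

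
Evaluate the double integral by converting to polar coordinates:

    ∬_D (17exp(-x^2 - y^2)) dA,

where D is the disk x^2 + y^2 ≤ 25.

The region D is 0 ≤ r ≤ 5, 0 ≤ θ ≤ 2π in polar coordinates, where x = r cos(θ), y = r sin(θ), and dA = r dr dθ.

Under the substitution, the integrand becomes 17exp(-r^2), so

    ∬_D (17exp(-x^2 - y^2)) dA = ∫_{0}^{2π} ∫_{0}^{5} (17exp(-r^2)) · r dr dθ.

Inner integral (in r): ∫_{0}^{5} (17exp(-r^2)) · r dr = 17/2 - 17exp(-25)/2.

Outer integral (in θ): ∫_{0}^{2π} (17/2 - 17exp(-25)/2) dθ = -17π exp(-25) + 17π.

Therefore ∬_D (17exp(-x^2 - y^2)) dA = -17π exp(-25) + 17π.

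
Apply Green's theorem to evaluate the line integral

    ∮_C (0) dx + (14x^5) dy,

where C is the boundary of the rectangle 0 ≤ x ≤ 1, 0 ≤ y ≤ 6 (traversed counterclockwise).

Green's theorem converts the closed line integral into a double integral over the enclosed region D:

    ∮_C P dx + Q dy = ∬_D (∂Q/∂x - ∂P/∂y) dA.

Here P = 0, Q = 14x^5, so

    ∂Q/∂x = 70x^4,    ∂P/∂y = 0,
    ∂Q/∂x - ∂P/∂y = 70x^4.

D is the region 0 ≤ x ≤ 1, 0 ≤ y ≤ 6. Evaluating the double integral:

    ∬_D (70x^4) dA = ∫_0^{1} ∫_0^{6} (70x^4) dy dx.

Inner (y from 0 to 6): 420x^4.
Outer (x from 0 to 1): 84.

Therefore ∮_C P dx + Q dy = 84.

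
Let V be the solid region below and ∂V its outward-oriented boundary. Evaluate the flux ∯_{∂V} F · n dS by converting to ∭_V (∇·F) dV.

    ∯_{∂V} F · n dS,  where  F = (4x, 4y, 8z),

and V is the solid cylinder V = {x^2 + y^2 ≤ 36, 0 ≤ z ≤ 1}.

By the divergence theorem,

    ∯_{∂V} F · n dS = ∭_V (∇ · F) dV.

Compute the divergence:
    ∇ · F = ∂F_x/∂x + ∂F_y/∂y + ∂F_z/∂z = 4 + 4 + 8 = 16.

In cylindrical coordinates, x = r cos(θ), y = r sin(θ), z = z, dV = r dr dθ dz, with 0 ≤ r ≤ 6, 0 ≤ θ ≤ 2π, 0 ≤ z ≤ 1.

The integrand, after substitution and multiplying by the volume element, becomes (16) · r, so

    ∭_V (∇·F) dV = ∫_0^{2π} ∫_0^{6} ∫_0^{1} (16) · r dz dr dθ.

Inner (z from 0 to 1): 16r.
Middle (r from 0 to 6): 288.
Outer (θ from 0 to 2π): 576π.

Therefore ∯_{∂V} F · n dS = 576π.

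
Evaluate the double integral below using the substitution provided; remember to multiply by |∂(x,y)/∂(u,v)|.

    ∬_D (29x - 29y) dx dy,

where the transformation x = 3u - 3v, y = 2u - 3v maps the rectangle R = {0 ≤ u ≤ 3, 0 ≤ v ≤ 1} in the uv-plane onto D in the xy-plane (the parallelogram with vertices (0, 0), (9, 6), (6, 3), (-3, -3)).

Compute the Jacobian determinant of (x, y) with respect to (u, v):

    ∂(x,y)/∂(u,v) = | 3  -3 | = (3)(-3) - (-3)(2) = -3.
                   | 2  -3 |

Its absolute value is |J| = 3 (the area scaling factor).

Substituting x = 3u - 3v, y = 2u - 3v into the integrand,

    29x - 29y → 29u,

so the integral becomes

    ∬_R (29u) · |J| du dv = ∫_0^3 ∫_0^1 (87u) dv du.

Inner (v): 87u.
Outer (u): 783/2.

Therefore ∬_D (29x - 29y) dx dy = 783/2.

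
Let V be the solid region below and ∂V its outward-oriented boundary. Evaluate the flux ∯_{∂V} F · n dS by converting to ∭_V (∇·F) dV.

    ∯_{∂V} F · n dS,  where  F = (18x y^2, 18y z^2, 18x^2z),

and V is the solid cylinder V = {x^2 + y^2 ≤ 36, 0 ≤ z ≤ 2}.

By the divergence theorem,

    ∯_{∂V} F · n dS = ∭_V (∇ · F) dV.

Compute the divergence:
    ∇ · F = ∂F_x/∂x + ∂F_y/∂y + ∂F_z/∂z = 18y^2 + 18z^2 + 18x^2 = 18x^2 + 18y^2 + 18z^2.

In cylindrical coordinates, x = r cos(θ), y = r sin(θ), z = z, dV = r dr dθ dz, with 0 ≤ r ≤ 6, 0 ≤ θ ≤ 2π, 0 ≤ z ≤ 2.

The integrand, after substitution and multiplying by the volume element, becomes (18r^2 + 18z^2) · r, so

    ∭_V (∇·F) dV = ∫_0^{2π} ∫_0^{6} ∫_0^{2} (18r^2 + 18z^2) · r dz dr dθ.

Inner (z from 0 to 2): 36r^3 + 48r.
Middle (r from 0 to 6): 12528.
Outer (θ from 0 to 2π): 25056π.

Therefore ∯_{∂V} F · n dS = 25056π.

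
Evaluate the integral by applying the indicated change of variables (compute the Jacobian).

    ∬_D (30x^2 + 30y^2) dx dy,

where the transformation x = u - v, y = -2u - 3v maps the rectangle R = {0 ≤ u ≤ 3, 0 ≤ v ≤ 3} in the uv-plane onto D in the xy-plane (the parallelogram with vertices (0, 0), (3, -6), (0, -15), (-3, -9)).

Compute the Jacobian determinant of (x, y) with respect to (u, v):

    ∂(x,y)/∂(u,v) = | 1  -1 | = (1)(-3) - (-1)(-2) = -5.
                   | -2  -3 |

Its absolute value is |J| = 5 (the area scaling factor).

Substituting x = u - v, y = -2u - 3v into the integrand,

    30x^2 + 30y^2 → 150u^2 + 300u v + 300v^2,

so the integral becomes

    ∬_R (150u^2 + 300u v + 300v^2) · |J| du dv = ∫_0^3 ∫_0^3 (750u^2 + 1500u v + 1500v^2) dv du.

Inner (v): 2250u^2 + 6750u + 13500.
Outer (u): 91125.

Therefore ∬_D (30x^2 + 30y^2) dx dy = 91125.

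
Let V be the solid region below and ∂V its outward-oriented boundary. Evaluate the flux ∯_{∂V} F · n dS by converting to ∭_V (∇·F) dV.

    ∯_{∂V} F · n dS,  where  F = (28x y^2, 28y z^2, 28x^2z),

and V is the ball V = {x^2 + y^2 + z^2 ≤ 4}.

By the divergence theorem,

    ∯_{∂V} F · n dS = ∭_V (∇ · F) dV.

Compute the divergence:
    ∇ · F = ∂F_x/∂x + ∂F_y/∂y + ∂F_z/∂z = 28y^2 + 28z^2 + 28x^2 = 28x^2 + 28y^2 + 28z^2.

In spherical coordinates, x = ρ sin(φ) cos(θ), y = ρ sin(φ) sin(θ), z = ρ cos(φ), dV = ρ^2 sin(φ) dρ dφ dθ, with 0 ≤ ρ ≤ 2, 0 ≤ φ ≤ π, 0 ≤ θ ≤ 2π.

The integrand, after substitution and multiplying by the volume element, becomes (28ρ^2) · ρ^2 sin(φ), so

    ∭_V (∇·F) dV = ∫_0^{2π} ∫_0^{π} ∫_0^{2} (28ρ^2) · ρ^2 sin(φ) dρ dφ dθ.

Inner (ρ from 0 to 2): 896sin(φ)/5.
Middle (φ from 0 to π): 1792/5.
Outer (θ from 0 to 2π): 3584π/5.

Therefore ∯_{∂V} F · n dS = 3584π/5.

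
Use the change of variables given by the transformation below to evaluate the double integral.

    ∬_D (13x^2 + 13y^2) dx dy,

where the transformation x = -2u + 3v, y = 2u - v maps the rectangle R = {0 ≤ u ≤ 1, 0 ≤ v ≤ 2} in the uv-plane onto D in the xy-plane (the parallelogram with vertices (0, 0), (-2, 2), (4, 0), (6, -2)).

Compute the Jacobian determinant of (x, y) with respect to (u, v):

    ∂(x,y)/∂(u,v) = | -2  3 | = (-2)(-1) - (3)(2) = -4.
                   | 2  -1 |

Its absolute value is |J| = 4 (the area scaling factor).

Substituting x = -2u + 3v, y = 2u - v into the integrand,

    13x^2 + 13y^2 → 104u^2 - 208u v + 130v^2,

so the integral becomes

    ∬_R (104u^2 - 208u v + 130v^2) · |J| du dv = ∫_0^1 ∫_0^2 (416u^2 - 832u v + 520v^2) dv du.

Inner (v): 832u^2 - 1664u + 4160/3.
Outer (u): 832.

Therefore ∬_D (13x^2 + 13y^2) dx dy = 832.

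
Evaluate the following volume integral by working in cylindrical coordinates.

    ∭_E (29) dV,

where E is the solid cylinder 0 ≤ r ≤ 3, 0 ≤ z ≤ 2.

In cylindrical coordinates, x = r cos(θ), y = r sin(θ), z = z, and dV = r dr dθ dz.

The integrand becomes 29, so

    ∭_E (29) dV = ∫_{0}^{2π} ∫_{0}^{3} ∫_{0}^{2} (29) · r dz dr dθ.

Inner (z): 58r.
Middle (r from 0 to 3): 261.
Outer (θ): 522π.

Therefore the triple integral equals 522π.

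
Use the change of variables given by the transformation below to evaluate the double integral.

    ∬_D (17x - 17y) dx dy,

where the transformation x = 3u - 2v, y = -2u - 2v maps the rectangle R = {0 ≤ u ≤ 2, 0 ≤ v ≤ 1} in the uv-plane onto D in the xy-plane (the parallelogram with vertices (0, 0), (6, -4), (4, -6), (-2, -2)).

Compute the Jacobian determinant of (x, y) with respect to (u, v):

    ∂(x,y)/∂(u,v) = | 3  -2 | = (3)(-2) - (-2)(-2) = -10.
                   | -2  -2 |

Its absolute value is |J| = 10 (the area scaling factor).

Substituting x = 3u - 2v, y = -2u - 2v into the integrand,

    17x - 17y → 85u,

so the integral becomes

    ∬_R (85u) · |J| du dv = ∫_0^2 ∫_0^1 (850u) dv du.

Inner (v): 850u.
Outer (u): 1700.

Therefore ∬_D (17x - 17y) dx dy = 1700.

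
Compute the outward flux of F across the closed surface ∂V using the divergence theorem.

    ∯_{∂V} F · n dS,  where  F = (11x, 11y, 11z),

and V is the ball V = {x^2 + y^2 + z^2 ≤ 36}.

By the divergence theorem,

    ∯_{∂V} F · n dS = ∭_V (∇ · F) dV.

Compute the divergence:
    ∇ · F = ∂F_x/∂x + ∂F_y/∂y + ∂F_z/∂z = 11 + 11 + 11 = 33.

In spherical coordinates, x = ρ sin(φ) cos(θ), y = ρ sin(φ) sin(θ), z = ρ cos(φ), dV = ρ^2 sin(φ) dρ dφ dθ, with 0 ≤ ρ ≤ 6, 0 ≤ φ ≤ π, 0 ≤ θ ≤ 2π.

The integrand, after substitution and multiplying by the volume element, becomes (33) · ρ^2 sin(φ), so

    ∭_V (∇·F) dV = ∫_0^{2π} ∫_0^{π} ∫_0^{6} (33) · ρ^2 sin(φ) dρ dφ dθ.

Inner (ρ from 0 to 6): 2376sin(φ).
Middle (φ from 0 to π): 4752.
Outer (θ from 0 to 2π): 9504π.

Therefore ∯_{∂V} F · n dS = 9504π.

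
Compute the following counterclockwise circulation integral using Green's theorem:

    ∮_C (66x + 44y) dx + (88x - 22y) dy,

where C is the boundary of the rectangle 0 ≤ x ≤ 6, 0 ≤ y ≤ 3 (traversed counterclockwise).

Green's theorem converts the closed line integral into a double integral over the enclosed region D:

    ∮_C P dx + Q dy = ∬_D (∂Q/∂x - ∂P/∂y) dA.

Here P = 66x + 44y, Q = 88x - 22y, so

    ∂Q/∂x = 88,    ∂P/∂y = 44,
    ∂Q/∂x - ∂P/∂y = 44.

D is the region 0 ≤ x ≤ 6, 0 ≤ y ≤ 3. Evaluating the double integral:

    ∬_D (44) dA = ∫_0^{6} ∫_0^{3} (44) dy dx.

Inner (y from 0 to 3): 132.
Outer (x from 0 to 6): 792.

Therefore ∮_C P dx + Q dy = 792.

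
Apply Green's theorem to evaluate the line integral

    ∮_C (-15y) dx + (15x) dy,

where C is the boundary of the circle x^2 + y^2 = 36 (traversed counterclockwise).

Green's theorem converts the closed line integral into a double integral over the enclosed region D:

    ∮_C P dx + Q dy = ∬_D (∂Q/∂x - ∂P/∂y) dA.

Here P = -15y, Q = 15x, so

    ∂Q/∂x = 15,    ∂P/∂y = -15,
    ∂Q/∂x - ∂P/∂y = 30.

D is the region x^2 + y^2 ≤ 36. Evaluating the double integral:

In polar coordinates (x = r cos θ, y = r sin θ, dA = r dr dθ) the integrand becomes 30, so

    ∬_D (30) dA = ∫_0^{2π} ∫_0^{6} (30) · r dr dθ.

Inner (r from 0 to 6): 540.
Outer (θ from 0 to 2π): 1080π.

Therefore ∮_C P dx + Q dy = 1080π.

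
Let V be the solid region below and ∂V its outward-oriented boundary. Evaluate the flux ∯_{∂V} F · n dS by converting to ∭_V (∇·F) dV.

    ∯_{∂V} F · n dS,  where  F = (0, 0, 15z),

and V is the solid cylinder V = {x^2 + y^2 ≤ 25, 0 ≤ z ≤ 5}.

By the divergence theorem,

    ∯_{∂V} F · n dS = ∭_V (∇ · F) dV.

Compute the divergence:
    ∇ · F = ∂F_x/∂x + ∂F_y/∂y + ∂F_z/∂z = 0 + 0 + 15 = 15.

In cylindrical coordinates, x = r cos(θ), y = r sin(θ), z = z, dV = r dr dθ dz, with 0 ≤ r ≤ 5, 0 ≤ θ ≤ 2π, 0 ≤ z ≤ 5.

The integrand, after substitution and multiplying by the volume element, becomes (15) · r, so

    ∭_V (∇·F) dV = ∫_0^{2π} ∫_0^{5} ∫_0^{5} (15) · r dz dr dθ.

Inner (z from 0 to 5): 75r.
Middle (r from 0 to 5): 1875/2.
Outer (θ from 0 to 2π): 1875π.

Therefore ∯_{∂V} F · n dS = 1875π.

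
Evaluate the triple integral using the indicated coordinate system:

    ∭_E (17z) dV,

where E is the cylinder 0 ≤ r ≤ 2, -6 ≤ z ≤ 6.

In cylindrical coordinates, x = r cos(θ), y = r sin(θ), z = z, and dV = r dr dθ dz.

The integrand becomes 17z, so

    ∭_E (17z) dV = ∫_{0}^{2π} ∫_{0}^{2} ∫_{-6}^{6} (17z) · r dz dr dθ.

Inner (z): 0.
Middle (r from 0 to 2): 0.
Outer (θ): 0.

Therefore the triple integral equals 0.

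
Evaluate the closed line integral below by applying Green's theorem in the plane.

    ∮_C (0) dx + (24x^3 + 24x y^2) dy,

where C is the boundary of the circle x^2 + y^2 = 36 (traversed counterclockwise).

Green's theorem converts the closed line integral into a double integral over the enclosed region D:

    ∮_C P dx + Q dy = ∬_D (∂Q/∂x - ∂P/∂y) dA.

Here P = 0, Q = 24x^3 + 24x y^2, so

    ∂Q/∂x = 72x^2 + 24y^2,    ∂P/∂y = 0,
    ∂Q/∂x - ∂P/∂y = 72x^2 + 24y^2.

D is the region x^2 + y^2 ≤ 36. Evaluating the double integral:

In polar coordinates (x = r cos θ, y = r sin θ, dA = r dr dθ) the integrand becomes 24r^2(cos(2θ) + 2), so

    ∬_D (72x^2 + 24y^2) dA = ∫_0^{2π} ∫_0^{6} (24r^2(cos(2θ) + 2)) · r dr dθ.

Inner (r from 0 to 6): 7776cos(2θ) + 15552.
Outer (θ from 0 to 2π): 31104π.

Therefore ∮_C P dx + Q dy = 31104π.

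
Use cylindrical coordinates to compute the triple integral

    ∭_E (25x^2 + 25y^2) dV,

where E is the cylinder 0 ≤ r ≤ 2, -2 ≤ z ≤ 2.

In cylindrical coordinates, x = r cos(θ), y = r sin(θ), z = z, and dV = r dr dθ dz.

The integrand becomes 25r^2, so

    ∭_E (25x^2 + 25y^2) dV = ∫_{0}^{2π} ∫_{0}^{2} ∫_{-2}^{2} (25r^2) · r dz dr dθ.

Inner (z): 100r^3.
Middle (r from 0 to 2): 400.
Outer (θ): 800π.

Therefore the triple integral equals 800π.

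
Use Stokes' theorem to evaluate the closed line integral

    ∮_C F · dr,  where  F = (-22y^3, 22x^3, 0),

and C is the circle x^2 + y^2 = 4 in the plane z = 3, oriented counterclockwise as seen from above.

Let S be the flat disk x^2 + y^2 ≤ 4 in the plane z = 3, with upward unit normal n̂ = ẑ. By Stokes' theorem,

    ∮_C F · dr = ∬_S (∇ × F) · n̂ dS = ∬_D (curl F)_z dA,

where D is the disk x^2 + y^2 ≤ 4.

Compute the curl of F = (-22y^3, 22x^3, 0):
    (∇ × F)_x = ∂F_z/∂y - ∂F_y/∂z = 0,
    (∇ × F)_y = ∂F_x/∂z - ∂F_z/∂x = 0,
    (∇ × F)_z = ∂F_y/∂x - ∂F_x/∂y = 66x^2 + 66y^2.

On z = 3, (curl F)_z = 66x^2 + 66y^2.

Convert to polar (x = r cos θ, y = r sin θ, dA = r dr dθ); the integrand becomes 66r^2, so

    ∬_D (curl F)_z dA = ∫_0^{2π} ∫_0^{2} (66r^2) · r dr dθ.

Inner (r from 0 to 2): 264.
Outer (θ from 0 to 2π): 528π.

Therefore ∮_C F · dr = 528π.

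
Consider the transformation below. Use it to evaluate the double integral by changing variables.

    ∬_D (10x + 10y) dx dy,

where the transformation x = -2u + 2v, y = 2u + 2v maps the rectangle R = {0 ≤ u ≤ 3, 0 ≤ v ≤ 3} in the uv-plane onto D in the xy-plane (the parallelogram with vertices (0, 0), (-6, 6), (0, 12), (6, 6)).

Compute the Jacobian determinant of (x, y) with respect to (u, v):

    ∂(x,y)/∂(u,v) = | -2  2 | = (-2)(2) - (2)(2) = -8.
                   | 2  2 |

Its absolute value is |J| = 8 (the area scaling factor).

Substituting x = -2u + 2v, y = 2u + 2v into the integrand,

    10x + 10y → 40v,

so the integral becomes

    ∬_R (40v) · |J| du dv = ∫_0^3 ∫_0^3 (320v) dv du.

Inner (v): 1440.
Outer (u): 4320.

Therefore ∬_D (10x + 10y) dx dy = 4320.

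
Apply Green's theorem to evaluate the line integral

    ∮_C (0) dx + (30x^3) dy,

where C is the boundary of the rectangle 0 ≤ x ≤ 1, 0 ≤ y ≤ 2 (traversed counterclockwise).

Green's theorem converts the closed line integral into a double integral over the enclosed region D:

    ∮_C P dx + Q dy = ∬_D (∂Q/∂x - ∂P/∂y) dA.

Here P = 0, Q = 30x^3, so

    ∂Q/∂x = 90x^2,    ∂P/∂y = 0,
    ∂Q/∂x - ∂P/∂y = 90x^2.

D is the region 0 ≤ x ≤ 1, 0 ≤ y ≤ 2. Evaluating the double integral:

    ∬_D (90x^2) dA = ∫_0^{1} ∫_0^{2} (90x^2) dy dx.

Inner (y from 0 to 2): 180x^2.
Outer (x from 0 to 1): 60.

Therefore ∮_C P dx + Q dy = 60.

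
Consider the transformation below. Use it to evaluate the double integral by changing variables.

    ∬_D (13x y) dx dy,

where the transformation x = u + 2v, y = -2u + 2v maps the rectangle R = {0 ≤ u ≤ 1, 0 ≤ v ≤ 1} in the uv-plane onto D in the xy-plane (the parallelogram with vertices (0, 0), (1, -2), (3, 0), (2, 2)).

Compute the Jacobian determinant of (x, y) with respect to (u, v):

    ∂(x,y)/∂(u,v) = | 1  2 | = (1)(2) - (2)(-2) = 6.
                   | -2  2 |

Its absolute value is |J| = 6 (the area scaling factor).

Substituting x = u + 2v, y = -2u + 2v into the integrand,

    13x y → -26u^2 - 26u v + 52v^2,

so the integral becomes

    ∬_R (-26u^2 - 26u v + 52v^2) · |J| du dv = ∫_0^1 ∫_0^1 (-156u^2 - 156u v + 312v^2) dv du.

Inner (v): -156u^2 - 78u + 104.
Outer (u): 13.

Therefore ∬_D (13x y) dx dy = 13.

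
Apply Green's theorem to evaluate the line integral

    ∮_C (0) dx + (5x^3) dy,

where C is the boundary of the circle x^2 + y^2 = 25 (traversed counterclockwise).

Green's theorem converts the closed line integral into a double integral over the enclosed region D:

    ∮_C P dx + Q dy = ∬_D (∂Q/∂x - ∂P/∂y) dA.

Here P = 0, Q = 5x^3, so

    ∂Q/∂x = 15x^2,    ∂P/∂y = 0,
    ∂Q/∂x - ∂P/∂y = 15x^2.

D is the region x^2 + y^2 ≤ 25. Evaluating the double integral:

In polar coordinates (x = r cos θ, y = r sin θ, dA = r dr dθ) the integrand becomes 15r^2cos(θ)^2, so

    ∬_D (15x^2) dA = ∫_0^{2π} ∫_0^{5} (15r^2cos(θ)^2) · r dr dθ.

Inner (r from 0 to 5): 9375cos(θ)^2/4.
Outer (θ from 0 to 2π): 9375π/4.

Therefore ∮_C P dx + Q dy = 9375π/4.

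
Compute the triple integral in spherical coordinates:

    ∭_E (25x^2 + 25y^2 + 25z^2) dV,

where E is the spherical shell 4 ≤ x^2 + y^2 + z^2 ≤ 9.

In spherical coordinates, x = ρ sin(φ) cos(θ), y = ρ sin(φ) sin(θ), z = ρ cos(φ), and dV = ρ^2 sin(φ) dρ dφ dθ.

The integrand becomes 25ρ^2, so

    ∭_E (25x^2 + 25y^2 + 25z^2) dV = ∫_{0}^{2π} ∫_{0}^{π} ∫_{2}^{3} (25ρ^2) · ρ^2 sin(φ) dρ dφ dθ.

Inner (ρ): 1055sin(φ).
Middle (φ): 2110.
Outer (θ): 4220π.

Therefore the triple integral equals 4220π.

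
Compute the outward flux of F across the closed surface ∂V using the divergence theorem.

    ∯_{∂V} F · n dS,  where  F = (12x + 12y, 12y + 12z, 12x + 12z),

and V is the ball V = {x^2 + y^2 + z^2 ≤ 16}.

By the divergence theorem,

    ∯_{∂V} F · n dS = ∭_V (∇ · F) dV.

Compute the divergence:
    ∇ · F = ∂F_x/∂x + ∂F_y/∂y + ∂F_z/∂z = 12 + 12 + 12 = 36.

In spherical coordinates, x = ρ sin(φ) cos(θ), y = ρ sin(φ) sin(θ), z = ρ cos(φ), dV = ρ^2 sin(φ) dρ dφ dθ, with 0 ≤ ρ ≤ 4, 0 ≤ φ ≤ π, 0 ≤ θ ≤ 2π.

The integrand, after substitution and multiplying by the volume element, becomes (36) · ρ^2 sin(φ), so

    ∭_V (∇·F) dV = ∫_0^{2π} ∫_0^{π} ∫_0^{4} (36) · ρ^2 sin(φ) dρ dφ dθ.

Inner (ρ from 0 to 4): 768sin(φ).
Middle (φ from 0 to π): 1536.
Outer (θ from 0 to 2π): 3072π.

Therefore ∯_{∂V} F · n dS = 3072π.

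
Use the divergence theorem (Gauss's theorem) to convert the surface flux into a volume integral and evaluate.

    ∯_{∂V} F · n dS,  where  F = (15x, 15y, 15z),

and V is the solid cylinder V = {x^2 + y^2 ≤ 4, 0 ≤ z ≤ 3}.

By the divergence theorem,

    ∯_{∂V} F · n dS = ∭_V (∇ · F) dV.

Compute the divergence:
    ∇ · F = ∂F_x/∂x + ∂F_y/∂y + ∂F_z/∂z = 15 + 15 + 15 = 45.

In cylindrical coordinates, x = r cos(θ), y = r sin(θ), z = z, dV = r dr dθ dz, with 0 ≤ r ≤ 2, 0 ≤ θ ≤ 2π, 0 ≤ z ≤ 3.

The integrand, after substitution and multiplying by the volume element, becomes (45) · r, so

    ∭_V (∇·F) dV = ∫_0^{2π} ∫_0^{2} ∫_0^{3} (45) · r dz dr dθ.

Inner (z from 0 to 3): 135r.
Middle (r from 0 to 2): 270.
Outer (θ from 0 to 2π): 540π.

Therefore ∯_{∂V} F · n dS = 540π.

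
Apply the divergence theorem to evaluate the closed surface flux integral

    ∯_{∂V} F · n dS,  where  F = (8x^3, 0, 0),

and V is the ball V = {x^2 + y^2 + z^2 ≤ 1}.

By the divergence theorem,

    ∯_{∂V} F · n dS = ∭_V (∇ · F) dV.

Compute the divergence:
    ∇ · F = ∂F_x/∂x + ∂F_y/∂y + ∂F_z/∂z = 24x^2 + 0 + 0 = 24x^2.

In spherical coordinates, x = ρ sin(φ) cos(θ), y = ρ sin(φ) sin(θ), z = ρ cos(φ), dV = ρ^2 sin(φ) dρ dφ dθ, with 0 ≤ ρ ≤ 1, 0 ≤ φ ≤ π, 0 ≤ θ ≤ 2π.

The integrand, after substitution and multiplying by the volume element, becomes (24ρ^2sin(φ)^2cos(θ)^2) · ρ^2 sin(φ), so

    ∭_V (∇·F) dV = ∫_0^{2π} ∫_0^{π} ∫_0^{1} (24ρ^2sin(φ)^2cos(θ)^2) · ρ^2 sin(φ) dρ dφ dθ.

Inner (ρ from 0 to 1): 24sin(φ)^3cos(θ)^2/5.
Middle (φ from 0 to π): 32cos(θ)^2/5.
Outer (θ from 0 to 2π): 32π/5.

Therefore ∯_{∂V} F · n dS = 32π/5.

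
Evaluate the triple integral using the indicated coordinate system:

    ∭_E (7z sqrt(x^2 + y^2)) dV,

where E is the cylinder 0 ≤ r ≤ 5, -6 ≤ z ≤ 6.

In cylindrical coordinates, x = r cos(θ), y = r sin(θ), z = z, and dV = r dr dθ dz.

The integrand becomes 7r z, so

    ∭_E (7z sqrt(x^2 + y^2)) dV = ∫_{0}^{2π} ∫_{0}^{5} ∫_{-6}^{6} (7r z) · r dz dr dθ.

Inner (z): 0.
Middle (r from 0 to 5): 0.
Outer (θ): 0.

Therefore the triple integral equals 0.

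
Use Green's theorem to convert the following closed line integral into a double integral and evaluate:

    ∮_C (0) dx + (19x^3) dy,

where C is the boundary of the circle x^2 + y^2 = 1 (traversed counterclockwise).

Green's theorem converts the closed line integral into a double integral over the enclosed region D:

    ∮_C P dx + Q dy = ∬_D (∂Q/∂x - ∂P/∂y) dA.

Here P = 0, Q = 19x^3, so

    ∂Q/∂x = 57x^2,    ∂P/∂y = 0,
    ∂Q/∂x - ∂P/∂y = 57x^2.

D is the region x^2 + y^2 ≤ 1. Evaluating the double integral:

In polar coordinates (x = r cos θ, y = r sin θ, dA = r dr dθ) the integrand becomes 57r^2cos(θ)^2, so

    ∬_D (57x^2) dA = ∫_0^{2π} ∫_0^{1} (57r^2cos(θ)^2) · r dr dθ.

Inner (r from 0 to 1): 57cos(θ)^2/4.
Outer (θ from 0 to 2π): 57π/4.

Therefore ∮_C P dx + Q dy = 57π/4.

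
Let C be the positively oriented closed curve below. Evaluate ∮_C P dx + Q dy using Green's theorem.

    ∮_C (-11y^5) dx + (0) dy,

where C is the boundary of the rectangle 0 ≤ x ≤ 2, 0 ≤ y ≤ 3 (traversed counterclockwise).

Green's theorem converts the closed line integral into a double integral over the enclosed region D:

    ∮_C P dx + Q dy = ∬_D (∂Q/∂x - ∂P/∂y) dA.

Here P = -11y^5, Q = 0, so

    ∂Q/∂x = 0,    ∂P/∂y = -55y^4,
    ∂Q/∂x - ∂P/∂y = 55y^4.

D is the region 0 ≤ x ≤ 2, 0 ≤ y ≤ 3. Evaluating the double integral:

    ∬_D (55y^4) dA = ∫_0^{2} ∫_0^{3} (55y^4) dy dx.

Inner (y from 0 to 3): 2673.
Outer (x from 0 to 2): 5346.

Therefore ∮_C P dx + Q dy = 5346.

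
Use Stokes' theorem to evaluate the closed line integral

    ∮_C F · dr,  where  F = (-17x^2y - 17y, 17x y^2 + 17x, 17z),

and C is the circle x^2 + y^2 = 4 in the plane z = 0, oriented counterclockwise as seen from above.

Let S be the flat disk x^2 + y^2 ≤ 4 in the plane z = 0, with upward unit normal n̂ = ẑ. By Stokes' theorem,

    ∮_C F · dr = ∬_S (∇ × F) · n̂ dS = ∬_D (curl F)_z dA,

where D is the disk x^2 + y^2 ≤ 4.

Compute the curl of F = (-17x^2y - 17y, 17x y^2 + 17x, 17z):
    (∇ × F)_x = ∂F_z/∂y - ∂F_y/∂z = 0,
    (∇ × F)_y = ∂F_x/∂z - ∂F_z/∂x = 0,
    (∇ × F)_z = ∂F_y/∂x - ∂F_x/∂y = 17x^2 + 17y^2 + 34.

On z = 0, (curl F)_z = 17x^2 + 17y^2 + 34.

Convert to polar (x = r cos θ, y = r sin θ, dA = r dr dθ); the integrand becomes 17r^2 + 34, so

    ∬_D (curl F)_z dA = ∫_0^{2π} ∫_0^{2} (17r^2 + 34) · r dr dθ.

Inner (r from 0 to 2): 136.
Outer (θ from 0 to 2π): 272π.

Therefore ∮_C F · dr = 272π.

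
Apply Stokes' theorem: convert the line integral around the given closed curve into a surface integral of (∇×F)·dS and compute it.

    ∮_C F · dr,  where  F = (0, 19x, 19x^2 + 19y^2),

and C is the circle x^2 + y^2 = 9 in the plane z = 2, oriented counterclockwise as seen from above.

Let S be the flat disk x^2 + y^2 ≤ 9 in the plane z = 2, with upward unit normal n̂ = ẑ. By Stokes' theorem,

    ∮_C F · dr = ∬_S (∇ × F) · n̂ dS = ∬_D (curl F)_z dA,

where D is the disk x^2 + y^2 ≤ 9.

Compute the curl of F = (0, 19x, 19x^2 + 19y^2):
    (∇ × F)_x = ∂F_z/∂y - ∂F_y/∂z = 38y,
    (∇ × F)_y = ∂F_x/∂z - ∂F_z/∂x = -38x,
    (∇ × F)_z = ∂F_y/∂x - ∂F_x/∂y = 19.

On z = 2, (curl F)_z = 19.

Convert to polar (x = r cos θ, y = r sin θ, dA = r dr dθ); the integrand becomes 19, so

    ∬_D (curl F)_z dA = ∫_0^{2π} ∫_0^{3} (19) · r dr dθ.

Inner (r from 0 to 3): 171/2.
Outer (θ from 0 to 2π): 171π.

Therefore ∮_C F · dr = 171π.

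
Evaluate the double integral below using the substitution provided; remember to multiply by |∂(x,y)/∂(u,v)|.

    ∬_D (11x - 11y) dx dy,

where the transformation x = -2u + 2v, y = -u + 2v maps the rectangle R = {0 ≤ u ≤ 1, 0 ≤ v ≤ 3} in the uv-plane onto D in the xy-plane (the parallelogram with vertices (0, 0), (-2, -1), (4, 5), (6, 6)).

Compute the Jacobian determinant of (x, y) with respect to (u, v):

    ∂(x,y)/∂(u,v) = | -2  2 | = (-2)(2) - (2)(-1) = -2.
                   | -1  2 |

Its absolute value is |J| = 2 (the area scaling factor).

Substituting x = -2u + 2v, y = -u + 2v into the integrand,

    11x - 11y → -11u,

so the integral becomes

    ∬_R (-11u) · |J| du dv = ∫_0^1 ∫_0^3 (-22u) dv du.

Inner (v): -66u.
Outer (u): -33.

Therefore ∬_D (11x - 11y) dx dy = -33.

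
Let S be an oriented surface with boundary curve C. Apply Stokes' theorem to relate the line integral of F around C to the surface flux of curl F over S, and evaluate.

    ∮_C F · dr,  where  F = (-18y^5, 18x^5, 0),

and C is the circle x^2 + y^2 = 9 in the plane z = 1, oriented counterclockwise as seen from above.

Let S be the flat disk x^2 + y^2 ≤ 9 in the plane z = 1, with upward unit normal n̂ = ẑ. By Stokes' theorem,

    ∮_C F · dr = ∬_S (∇ × F) · n̂ dS = ∬_D (curl F)_z dA,

where D is the disk x^2 + y^2 ≤ 9.

Compute the curl of F = (-18y^5, 18x^5, 0):
    (∇ × F)_x = ∂F_z/∂y - ∂F_y/∂z = 0,
    (∇ × F)_y = ∂F_x/∂z - ∂F_z/∂x = 0,
    (∇ × F)_z = ∂F_y/∂x - ∂F_x/∂y = 90x^4 + 90y^4.

On z = 1, (curl F)_z = 90x^4 + 90y^4.

Convert to polar (x = r cos θ, y = r sin θ, dA = r dr dθ); the integrand becomes 90r^4(sin(θ)^4 + cos(θ)^4), so

    ∬_D (curl F)_z dA = ∫_0^{2π} ∫_0^{3} (90r^4(sin(θ)^4 + cos(θ)^4)) · r dr dθ.

Inner (r from 0 to 3): 10935sin(θ)^4 + 10935cos(θ)^4.
Outer (θ from 0 to 2π): 32805π/2.

Therefore ∮_C F · dr = 32805π/2.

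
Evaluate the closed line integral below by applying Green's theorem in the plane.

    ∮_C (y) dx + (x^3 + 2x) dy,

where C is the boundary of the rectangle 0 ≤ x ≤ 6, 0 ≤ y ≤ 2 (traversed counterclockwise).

Green's theorem converts the closed line integral into a double integral over the enclosed region D:

    ∮_C P dx + Q dy = ∬_D (∂Q/∂x - ∂P/∂y) dA.

Here P = y, Q = x^3 + 2x, so

    ∂Q/∂x = 3x^2 + 2,    ∂P/∂y = 1,
    ∂Q/∂x - ∂P/∂y = 3x^2 + 1.

D is the region 0 ≤ x ≤ 6, 0 ≤ y ≤ 2. Evaluating the double integral:

    ∬_D (3x^2 + 1) dA = ∫_0^{6} ∫_0^{2} (3x^2 + 1) dy dx.

Inner (y from 0 to 2): 6x^2 + 2.
Outer (x from 0 to 6): 444.

Therefore ∮_C P dx + Q dy = 444.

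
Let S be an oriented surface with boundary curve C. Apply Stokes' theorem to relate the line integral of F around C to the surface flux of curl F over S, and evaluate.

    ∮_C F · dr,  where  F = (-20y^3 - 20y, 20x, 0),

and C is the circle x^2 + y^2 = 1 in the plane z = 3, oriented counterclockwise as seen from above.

Let S be the flat disk x^2 + y^2 ≤ 1 in the plane z = 3, with upward unit normal n̂ = ẑ. By Stokes' theorem,

    ∮_C F · dr = ∬_S (∇ × F) · n̂ dS = ∬_D (curl F)_z dA,

where D is the disk x^2 + y^2 ≤ 1.

Compute the curl of F = (-20y^3 - 20y, 20x, 0):
    (∇ × F)_x = ∂F_z/∂y - ∂F_y/∂z = 0,
    (∇ × F)_y = ∂F_x/∂z - ∂F_z/∂x = 0,
    (∇ × F)_z = ∂F_y/∂x - ∂F_x/∂y = 60y^2 + 40.

On z = 3, (curl F)_z = 60y^2 + 40.

Convert to polar (x = r cos θ, y = r sin θ, dA = r dr dθ); the integrand becomes 60r^2sin(θ)^2 + 40, so

    ∬_D (curl F)_z dA = ∫_0^{2π} ∫_0^{1} (60r^2sin(θ)^2 + 40) · r dr dθ.

Inner (r from 0 to 1): 15sin(θ)^2 + 20.
Outer (θ from 0 to 2π): 55π.

Therefore ∮_C F · dr = 55π.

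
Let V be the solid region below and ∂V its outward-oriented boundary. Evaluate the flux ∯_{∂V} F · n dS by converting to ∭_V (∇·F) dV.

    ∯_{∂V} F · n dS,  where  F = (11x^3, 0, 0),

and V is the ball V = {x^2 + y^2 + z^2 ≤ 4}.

By the divergence theorem,

    ∯_{∂V} F · n dS = ∭_V (∇ · F) dV.

Compute the divergence:
    ∇ · F = ∂F_x/∂x + ∂F_y/∂y + ∂F_z/∂z = 33x^2 + 0 + 0 = 33x^2.

In spherical coordinates, x = ρ sin(φ) cos(θ), y = ρ sin(φ) sin(θ), z = ρ cos(φ), dV = ρ^2 sin(φ) dρ dφ dθ, with 0 ≤ ρ ≤ 2, 0 ≤ φ ≤ π, 0 ≤ θ ≤ 2π.

The integrand, after substitution and multiplying by the volume element, becomes (33ρ^2sin(φ)^2cos(θ)^2) · ρ^2 sin(φ), so

    ∭_V (∇·F) dV = ∫_0^{2π} ∫_0^{π} ∫_0^{2} (33ρ^2sin(φ)^2cos(θ)^2) · ρ^2 sin(φ) dρ dφ dθ.

Inner (ρ from 0 to 2): 1056sin(φ)^3cos(θ)^2/5.
Middle (φ from 0 to π): 1408cos(θ)^2/5.
Outer (θ from 0 to 2π): 1408π/5.

Therefore ∯_{∂V} F · n dS = 1408π/5.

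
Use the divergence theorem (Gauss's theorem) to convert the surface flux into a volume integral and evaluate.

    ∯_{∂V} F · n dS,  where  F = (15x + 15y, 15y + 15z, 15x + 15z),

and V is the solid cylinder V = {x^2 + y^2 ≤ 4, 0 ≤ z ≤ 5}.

By the divergence theorem,

    ∯_{∂V} F · n dS = ∭_V (∇ · F) dV.

Compute the divergence:
    ∇ · F = ∂F_x/∂x + ∂F_y/∂y + ∂F_z/∂z = 15 + 15 + 15 = 45.

In cylindrical coordinates, x = r cos(θ), y = r sin(θ), z = z, dV = r dr dθ dz, with 0 ≤ r ≤ 2, 0 ≤ θ ≤ 2π, 0 ≤ z ≤ 5.

The integrand, after substitution and multiplying by the volume element, becomes (45) · r, so

    ∭_V (∇·F) dV = ∫_0^{2π} ∫_0^{2} ∫_0^{5} (45) · r dz dr dθ.

Inner (z from 0 to 5): 225r.
Middle (r from 0 to 2): 450.
Outer (θ from 0 to 2π): 900π.

Therefore ∯_{∂V} F · n dS = 900π.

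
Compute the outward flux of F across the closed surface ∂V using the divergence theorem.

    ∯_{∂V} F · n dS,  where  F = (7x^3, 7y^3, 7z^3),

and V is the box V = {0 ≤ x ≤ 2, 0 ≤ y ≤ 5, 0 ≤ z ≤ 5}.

By the divergence theorem,

    ∯_{∂V} F · n dS = ∭_V (∇ · F) dV.

Compute the divergence:
    ∇ · F = ∂F_x/∂x + ∂F_y/∂y + ∂F_z/∂z = 21x^2 + 21y^2 + 21z^2.

V is a rectangular box, so dV = dx dy dz with 0 ≤ x ≤ 2, 0 ≤ y ≤ 5, 0 ≤ z ≤ 5.

Integrate (21x^2 + 21y^2 + 21z^2) over V as an iterated integral:

    ∭_V (∇·F) dV = ∫_0^{2} ∫_0^{5} ∫_0^{5} (21x^2 + 21y^2 + 21z^2) dz dy dx.

Inner (z from 0 to 5): 105x^2 + 105y^2 + 875.
Middle (y from 0 to 5): 525x^2 + 8750.
Outer (x from 0 to 2): 18900.

Therefore ∯_{∂V} F · n dS = 18900.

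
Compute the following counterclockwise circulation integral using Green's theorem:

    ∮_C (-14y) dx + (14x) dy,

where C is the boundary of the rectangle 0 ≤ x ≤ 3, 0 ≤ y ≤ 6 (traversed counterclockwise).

Green's theorem converts the closed line integral into a double integral over the enclosed region D:

    ∮_C P dx + Q dy = ∬_D (∂Q/∂x - ∂P/∂y) dA.

Here P = -14y, Q = 14x, so

    ∂Q/∂x = 14,    ∂P/∂y = -14,
    ∂Q/∂x - ∂P/∂y = 28.

D is the region 0 ≤ x ≤ 3, 0 ≤ y ≤ 6. Evaluating the double integral:

    ∬_D (28) dA = ∫_0^{3} ∫_0^{6} (28) dy dx.

Inner (y from 0 to 6): 168.
Outer (x from 0 to 3): 504.

Therefore ∮_C P dx + Q dy = 504.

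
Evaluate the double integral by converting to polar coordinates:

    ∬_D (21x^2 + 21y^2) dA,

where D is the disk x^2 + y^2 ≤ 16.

The region D is 0 ≤ r ≤ 4, 0 ≤ θ ≤ 2π in polar coordinates, where x = r cos(θ), y = r sin(θ), and dA = r dr dθ.

Under the substitution, the integrand becomes 21r^2, so

    ∬_D (21x^2 + 21y^2) dA = ∫_{0}^{2π} ∫_{0}^{4} (21r^2) · r dr dθ.

Inner integral (in r): ∫_{0}^{4} (21r^2) · r dr = 1344.

Outer integral (in θ): ∫_{0}^{2π} (1344) dθ = 2688π.

Therefore ∬_D (21x^2 + 21y^2) dA = 2688π.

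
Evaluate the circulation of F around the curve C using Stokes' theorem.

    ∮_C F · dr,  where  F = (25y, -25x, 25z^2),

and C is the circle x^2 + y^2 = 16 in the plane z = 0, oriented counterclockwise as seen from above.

Let S be the flat disk x^2 + y^2 ≤ 16 in the plane z = 0, with upward unit normal n̂ = ẑ. By Stokes' theorem,

    ∮_C F · dr = ∬_S (∇ × F) · n̂ dS = ∬_D (curl F)_z dA,

where D is the disk x^2 + y^2 ≤ 16.

Compute the curl of F = (25y, -25x, 25z^2):
    (∇ × F)_x = ∂F_z/∂y - ∂F_y/∂z = 0,
    (∇ × F)_y = ∂F_x/∂z - ∂F_z/∂x = 0,
    (∇ × F)_z = ∂F_y/∂x - ∂F_x/∂y = -50.

On z = 0, (curl F)_z = -50.

Convert to polar (x = r cos θ, y = r sin θ, dA = r dr dθ); the integrand becomes -50, so

    ∬_D (curl F)_z dA = ∫_0^{2π} ∫_0^{4} (-50) · r dr dθ.

Inner (r from 0 to 4): -400.
Outer (θ from 0 to 2π): -800π.

Therefore ∮_C F · dr = -800π.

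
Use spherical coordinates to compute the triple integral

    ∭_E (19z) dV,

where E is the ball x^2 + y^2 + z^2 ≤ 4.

In spherical coordinates, x = ρ sin(φ) cos(θ), y = ρ sin(φ) sin(θ), z = ρ cos(φ), and dV = ρ^2 sin(φ) dρ dφ dθ.

The integrand becomes 19ρ cos(φ), so

    ∭_E (19z) dV = ∫_{0}^{2π} ∫_{0}^{π} ∫_{0}^{2} (19ρ cos(φ)) · ρ^2 sin(φ) dρ dφ dθ.

Inner (ρ): 38sin(2φ).
Middle (φ): 0.
Outer (θ): 0.

Therefore the triple integral equals 0.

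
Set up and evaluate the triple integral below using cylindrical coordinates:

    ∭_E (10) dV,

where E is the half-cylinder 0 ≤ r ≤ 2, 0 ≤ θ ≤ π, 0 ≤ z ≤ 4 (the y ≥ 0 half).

In cylindrical coordinates, x = r cos(θ), y = r sin(θ), z = z, and dV = r dr dθ dz.

The integrand becomes 10, so

    ∭_E (10) dV = ∫_{0}^{π} ∫_{0}^{2} ∫_{0}^{4} (10) · r dz dr dθ.

Inner (z): 40r.
Middle (r from 0 to 2): 80.
Outer (θ): 80π.

Therefore the triple integral equals 80π.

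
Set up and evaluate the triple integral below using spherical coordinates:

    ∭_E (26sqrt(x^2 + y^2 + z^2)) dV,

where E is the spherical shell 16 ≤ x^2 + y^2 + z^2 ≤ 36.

In spherical coordinates, x = ρ sin(φ) cos(θ), y = ρ sin(φ) sin(θ), z = ρ cos(φ), and dV = ρ^2 sin(φ) dρ dφ dθ.

The integrand becomes 26ρ, so

    ∭_E (26sqrt(x^2 + y^2 + z^2)) dV = ∫_{0}^{2π} ∫_{0}^{π} ∫_{4}^{6} (26ρ) · ρ^2 sin(φ) dρ dφ dθ.

Inner (ρ): 6760sin(φ).
Middle (φ): 13520.
Outer (θ): 27040π.

Therefore the triple integral equals 27040π.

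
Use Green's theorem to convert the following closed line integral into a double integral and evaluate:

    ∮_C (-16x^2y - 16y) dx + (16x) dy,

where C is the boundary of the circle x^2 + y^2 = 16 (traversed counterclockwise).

Green's theorem converts the closed line integral into a double integral over the enclosed region D:

    ∮_C P dx + Q dy = ∬_D (∂Q/∂x - ∂P/∂y) dA.

Here P = -16x^2y - 16y, Q = 16x, so

    ∂Q/∂x = 16,    ∂P/∂y = -16x^2 - 16,
    ∂Q/∂x - ∂P/∂y = 16x^2 + 32.

D is the region x^2 + y^2 ≤ 16. Evaluating the double integral:

In polar coordinates (x = r cos θ, y = r sin θ, dA = r dr dθ) the integrand becomes 16r^2cos(θ)^2 + 32, so

    ∬_D (16x^2 + 32) dA = ∫_0^{2π} ∫_0^{4} (16r^2cos(θ)^2 + 32) · r dr dθ.

Inner (r from 0 to 4): 1024cos(θ)^2 + 256.
Outer (θ from 0 to 2π): 1536π.

Therefore ∮_C P dx + Q dy = 1536π.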